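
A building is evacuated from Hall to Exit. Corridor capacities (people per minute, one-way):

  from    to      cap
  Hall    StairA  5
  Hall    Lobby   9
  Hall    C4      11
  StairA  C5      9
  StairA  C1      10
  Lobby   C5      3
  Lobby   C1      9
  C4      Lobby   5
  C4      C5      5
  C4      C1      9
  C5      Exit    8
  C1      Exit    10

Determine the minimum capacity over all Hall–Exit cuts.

18

Augment Hall→StairA→C5→Exit: bottleneck 5, flow now 5.
Augment Hall→Lobby→C5→Exit: bottleneck 3, flow now 8.
Augment Hall→Lobby→C1→Exit: bottleneck 6, flow now 14.
Augment Hall→C4→C1→Exit: bottleneck 4, flow now 18.
No augmenting path remains; maximum flow = 18.
By max-flow min-cut, the minimum cut capacity equals the max flow.
In the residual graph, reachable from Hall: {Hall, StairA, Lobby, C4, C5, C1}.
Min-cut edges: C5→Exit (8), C1→Exit (10); capacity 8 + 10 = 18.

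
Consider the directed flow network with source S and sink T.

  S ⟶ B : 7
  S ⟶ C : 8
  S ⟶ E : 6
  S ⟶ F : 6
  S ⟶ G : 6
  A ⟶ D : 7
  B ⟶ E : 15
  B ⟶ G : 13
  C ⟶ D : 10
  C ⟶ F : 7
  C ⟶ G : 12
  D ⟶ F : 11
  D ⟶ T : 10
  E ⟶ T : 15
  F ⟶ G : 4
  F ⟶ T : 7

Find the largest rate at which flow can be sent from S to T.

27

Augment S→E→T: bottleneck 6, flow now 6.
Augment S→F→T: bottleneck 6, flow now 12.
Augment S→B→E→T: bottleneck 7, flow now 19.
Augment S→C→D→T: bottleneck 8, flow now 27.
No augmenting path remains; maximum flow = 27.
In the residual graph, reachable from S: {S, G}.
Min-cut edges: S→B (7), S→C (8), S→E (6), S→F (6); capacity 7 + 8 + 6 + 6 = 27.
This cut is saturated, so no flow can exceed 27.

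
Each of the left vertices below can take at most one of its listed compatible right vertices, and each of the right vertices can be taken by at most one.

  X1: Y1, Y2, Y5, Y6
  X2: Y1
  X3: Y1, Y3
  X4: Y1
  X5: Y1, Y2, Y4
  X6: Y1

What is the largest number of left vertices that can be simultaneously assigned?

Unit-capacity flow: source→left, listed edges, right→sink; max matching = max flow.
Augmenting path X1→Y1 (+1); matched 1.
Augmenting path X3→Y3 (+1); matched 2.
Augmenting path X5→Y2 (+1); matched 3.
Augmenting path X2→Y1→X1→Y5 (+1); matched 4.
No augmenting path remains; maximum matching = 4.
König certificate: {X1, X3, X5, Y1} is a vertex cover of size 4 (every listed pair touches it), so no matching can be larger.

4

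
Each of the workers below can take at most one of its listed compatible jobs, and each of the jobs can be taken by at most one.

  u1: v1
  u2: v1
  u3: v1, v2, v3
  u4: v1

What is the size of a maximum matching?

2

Unit-capacity flow: source→left, listed edges, right→sink; max matching = max flow.
Augmenting path u1→v1 (+1); matched 1.
Augmenting path u3→v2 (+1); matched 2.
No augmenting path remains; maximum matching = 2.
König certificate: {u3, v1} is a vertex cover of size 2 (every listed pair touches it), so no matching can be larger.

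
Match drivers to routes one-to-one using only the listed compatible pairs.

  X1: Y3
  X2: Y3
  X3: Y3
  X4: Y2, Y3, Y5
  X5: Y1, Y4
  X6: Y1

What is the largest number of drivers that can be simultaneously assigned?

4

Unit-capacity flow: source→left, listed edges, right→sink; max matching = max flow.
Augmenting path X1→Y3 (+1); matched 1.
Augmenting path X4→Y2 (+1); matched 2.
Augmenting path X5→Y1 (+1); matched 3.
Augmenting path X6→Y1→X5→Y4 (+1); matched 4.
No augmenting path remains; maximum matching = 4.
König certificate: {X4, X5, X6, Y3} is a vertex cover of size 4 (every listed pair touches it), so no matching can be larger.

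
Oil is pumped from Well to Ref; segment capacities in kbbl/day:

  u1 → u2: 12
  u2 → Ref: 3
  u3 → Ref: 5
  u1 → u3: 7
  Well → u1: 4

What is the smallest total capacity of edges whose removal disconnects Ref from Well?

4

Augment Well→u1→u2→Ref: bottleneck 3, flow now 3.
Augment Well→u1→u3→Ref: bottleneck 1, flow now 4.
No augmenting path remains; maximum flow = 4.
By max-flow min-cut, the minimum cut capacity equals the max flow.
In the residual graph, reachable from Well: {Well}.
Min-cut edges: Well→u1 (4); capacity 4 = 4.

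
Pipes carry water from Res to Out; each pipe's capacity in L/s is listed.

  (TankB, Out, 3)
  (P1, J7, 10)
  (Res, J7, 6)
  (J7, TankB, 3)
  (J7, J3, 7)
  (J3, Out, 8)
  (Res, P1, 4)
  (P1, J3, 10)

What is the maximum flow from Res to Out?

Augment Res→J7→J3→Out: bottleneck 6, flow now 6.
Augment Res→P1→J3→Out: bottleneck 2, flow now 8.
Augment Res→P1→J7→TankB→Out: bottleneck 2, flow now 10.
No augmenting path remains; maximum flow = 10.
In the residual graph, reachable from Res: {Res}.
Min-cut edges: Res→J7 (6), Res→P1 (4); capacity 6 + 4 = 10.
This cut is saturated, so no flow can exceed 10.

10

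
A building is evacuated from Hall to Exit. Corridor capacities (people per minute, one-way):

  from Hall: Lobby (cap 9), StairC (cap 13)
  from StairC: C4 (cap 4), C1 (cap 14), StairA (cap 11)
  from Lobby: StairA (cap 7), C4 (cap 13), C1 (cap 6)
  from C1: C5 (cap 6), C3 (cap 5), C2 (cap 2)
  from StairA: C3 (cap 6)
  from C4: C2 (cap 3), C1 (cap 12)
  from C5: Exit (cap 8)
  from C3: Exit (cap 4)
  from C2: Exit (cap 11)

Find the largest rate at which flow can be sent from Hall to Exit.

15

Augment Hall→StairC→C1→C5→Exit: bottleneck 6, flow now 6.
Augment Hall→StairC→C1→C3→Exit: bottleneck 4, flow now 10.
Augment Hall→StairC→C1→C2→Exit: bottleneck 2, flow now 12.
Augment Hall→StairC→C4→C2→Exit: bottleneck 1, flow now 13.
Augment Hall→Lobby→C4→C2→Exit: bottleneck 2, flow now 15.
No augmenting path remains; maximum flow = 15.
In the residual graph, reachable from Hall: {Hall, StairC, Lobby, C1, StairA, C4, C3}.
Min-cut edges: C1→C5 (6), C1→C2 (2), C4→C2 (3), C3→Exit (4); capacity 6 + 2 + 3 + 4 = 15.
This cut is saturated, so no flow can exceed 15.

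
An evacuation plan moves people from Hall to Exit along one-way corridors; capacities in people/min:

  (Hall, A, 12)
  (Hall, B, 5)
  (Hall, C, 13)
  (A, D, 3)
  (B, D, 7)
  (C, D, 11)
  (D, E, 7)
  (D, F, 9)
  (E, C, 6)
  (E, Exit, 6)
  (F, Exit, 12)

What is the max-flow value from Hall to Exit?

15

Augment Hall→A→D→E→Exit: bottleneck 3, flow now 3.
Augment Hall→B→D→E→Exit: bottleneck 3, flow now 6.
Augment Hall→B→D→F→Exit: bottleneck 2, flow now 8.
Augment Hall→C→D→F→Exit: bottleneck 7, flow now 15.
No augmenting path remains; maximum flow = 15.
In the residual graph, reachable from Hall: {Hall, A, B, C, D, E}.
Min-cut edges: D→F (9), E→Exit (6); capacity 9 + 6 = 15.
This cut is saturated, so no flow can exceed 15.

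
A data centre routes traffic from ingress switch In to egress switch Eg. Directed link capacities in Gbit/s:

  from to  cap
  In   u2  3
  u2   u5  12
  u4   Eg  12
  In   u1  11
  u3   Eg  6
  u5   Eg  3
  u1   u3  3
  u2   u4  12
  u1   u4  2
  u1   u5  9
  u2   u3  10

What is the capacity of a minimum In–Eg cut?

11

Augment In→u1→u3→Eg: bottleneck 3, flow now 3.
Augment In→u1→u4→Eg: bottleneck 2, flow now 5.
Augment In→u1→u5→Eg: bottleneck 3, flow now 8.
Augment In→u2→u3→Eg: bottleneck 3, flow now 11.
No augmenting path remains; maximum flow = 11.
By max-flow min-cut, the minimum cut capacity equals the max flow.
In the residual graph, reachable from In: {In, u1, u5}.
Min-cut edges: In→u2 (3), u1→u3 (3), u1→u4 (2), u5→Eg (3); capacity 3 + 3 + 2 + 3 = 11.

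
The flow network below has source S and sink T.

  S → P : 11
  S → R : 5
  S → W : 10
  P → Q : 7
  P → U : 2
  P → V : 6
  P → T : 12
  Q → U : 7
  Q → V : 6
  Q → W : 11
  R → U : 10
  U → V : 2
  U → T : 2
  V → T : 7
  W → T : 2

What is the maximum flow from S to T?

Augment S→P→T: bottleneck 11, flow now 11.
Augment S→W→T: bottleneck 2, flow now 13.
Augment S→R→U→T: bottleneck 2, flow now 15.
Augment S→R→U→V→T: bottleneck 2, flow now 17.
No augmenting path remains; maximum flow = 17.
In the residual graph, reachable from S: {S, R, U, W}.
Min-cut edges: S→P (11), U→V (2), U→T (2), W→T (2); capacity 11 + 2 + 2 + 2 = 17.
This cut is saturated, so no flow can exceed 17.

17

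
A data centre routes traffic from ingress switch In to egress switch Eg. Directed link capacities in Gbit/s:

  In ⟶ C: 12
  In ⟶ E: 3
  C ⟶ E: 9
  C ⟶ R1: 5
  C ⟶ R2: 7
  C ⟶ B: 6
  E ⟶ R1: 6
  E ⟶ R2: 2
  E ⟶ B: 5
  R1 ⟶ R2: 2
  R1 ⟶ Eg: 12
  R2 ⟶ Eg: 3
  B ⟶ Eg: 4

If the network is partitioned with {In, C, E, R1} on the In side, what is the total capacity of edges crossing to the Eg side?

34

Edges leaving {In, C, E, R1}: C→R2 (7), C→B (6), E→R2 (2), E→B (5), R1→R2 (2), R1→Eg (12).
Cut capacity = 7 + 6 + 2 + 5 + 2 + 12 = 34.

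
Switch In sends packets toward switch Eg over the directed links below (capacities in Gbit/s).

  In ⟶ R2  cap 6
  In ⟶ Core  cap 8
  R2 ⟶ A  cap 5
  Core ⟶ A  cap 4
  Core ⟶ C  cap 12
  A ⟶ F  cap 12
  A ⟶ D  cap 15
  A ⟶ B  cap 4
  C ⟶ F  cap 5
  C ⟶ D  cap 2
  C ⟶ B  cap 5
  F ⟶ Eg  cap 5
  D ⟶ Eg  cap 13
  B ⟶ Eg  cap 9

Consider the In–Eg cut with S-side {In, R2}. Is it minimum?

Given cut capacity: 8 + 5 = 13.
Augment In→R2→A→F→Eg: bottleneck 5, flow now 5.
Augment In→Core→A→D→Eg: bottleneck 4, flow now 9.
Augment In→Core→C→D→Eg: bottleneck 2, flow now 11.
Augment In→Core→C→B→Eg: bottleneck 2, flow now 13.
No augmenting path remains; maximum flow = 13.
Cut capacity 13 equals the max flow, so it is a minimum cut.

Yes — it is a minimum cut (capacity 13).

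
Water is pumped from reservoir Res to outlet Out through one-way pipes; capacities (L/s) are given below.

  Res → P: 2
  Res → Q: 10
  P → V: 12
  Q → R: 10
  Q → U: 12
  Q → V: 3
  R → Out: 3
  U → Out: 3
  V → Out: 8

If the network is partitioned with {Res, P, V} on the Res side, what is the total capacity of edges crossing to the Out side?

18

Edges leaving {Res, P, V}: Res→Q (10), V→Out (8).
Cut capacity = 10 + 8 = 18.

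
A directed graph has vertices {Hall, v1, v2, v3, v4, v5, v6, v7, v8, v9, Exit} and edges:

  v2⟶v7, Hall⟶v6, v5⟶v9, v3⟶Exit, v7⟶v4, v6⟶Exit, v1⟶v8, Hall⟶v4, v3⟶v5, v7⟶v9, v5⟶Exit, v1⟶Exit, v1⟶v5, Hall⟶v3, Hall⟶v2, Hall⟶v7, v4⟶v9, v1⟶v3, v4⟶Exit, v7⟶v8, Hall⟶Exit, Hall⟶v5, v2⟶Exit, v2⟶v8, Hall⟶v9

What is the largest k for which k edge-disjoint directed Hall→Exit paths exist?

Assign every edge capacity 1; by Menger, the answer equals the max flow.
Path Hall→Exit (+1); total 1.
Path Hall→v2→Exit (+1); total 2.
Path Hall→v3→Exit (+1); total 3.
Path Hall→v4→Exit (+1); total 4.
Path Hall→v5→Exit (+1); total 5.
Path Hall→v6→Exit (+1); total 6.
No residual Hall→Exit path; max flow = 6.
Certifying cut of size 6: {Hall→Exit, Hall→v2, Hall→v3, Hall→v5, Hall→v6, v4→Exit}.

6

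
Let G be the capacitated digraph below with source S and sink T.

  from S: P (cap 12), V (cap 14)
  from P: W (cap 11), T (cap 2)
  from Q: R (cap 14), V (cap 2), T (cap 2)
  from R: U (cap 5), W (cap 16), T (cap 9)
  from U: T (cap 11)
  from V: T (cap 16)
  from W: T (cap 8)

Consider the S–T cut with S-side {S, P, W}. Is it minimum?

Given cut capacity: 14 + 2 + 8 = 24.
Augment S→P→T: bottleneck 2, flow now 2.
Augment S→V→T: bottleneck 14, flow now 16.
Augment S→P→W→T: bottleneck 8, flow now 24.
No augmenting path remains; maximum flow = 24.
Cut capacity 24 equals the max flow, so it is a minimum cut.

Yes — it is a minimum cut (capacity 24).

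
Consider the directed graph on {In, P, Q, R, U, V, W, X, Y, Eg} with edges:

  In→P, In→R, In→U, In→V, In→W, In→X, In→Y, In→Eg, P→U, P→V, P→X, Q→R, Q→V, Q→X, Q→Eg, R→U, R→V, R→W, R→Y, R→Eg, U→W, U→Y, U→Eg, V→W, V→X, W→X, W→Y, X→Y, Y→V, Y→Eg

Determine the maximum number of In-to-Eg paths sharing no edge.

4

Assign every edge capacity 1; by Menger, the answer equals the max flow.
Path In→Eg (+1); total 1.
Path In→R→Eg (+1); total 2.
Path In→U→Eg (+1); total 3.
Path In→Y→Eg (+1); total 4.
No residual In→Eg path; max flow = 4.
Certifying cut of size 4: {In→Eg, In→R, U→Eg, Y→Eg}.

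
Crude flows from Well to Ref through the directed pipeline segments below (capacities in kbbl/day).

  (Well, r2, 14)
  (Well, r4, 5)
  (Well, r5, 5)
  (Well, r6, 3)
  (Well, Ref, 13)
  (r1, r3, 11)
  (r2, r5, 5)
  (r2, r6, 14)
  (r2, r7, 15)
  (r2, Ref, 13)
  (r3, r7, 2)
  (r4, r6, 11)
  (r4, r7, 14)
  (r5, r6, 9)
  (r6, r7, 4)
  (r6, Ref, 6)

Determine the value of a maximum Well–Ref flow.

32

Augment Well→Ref: bottleneck 13, flow now 13.
Augment Well→r2→Ref: bottleneck 13, flow now 26.
Augment Well→r6→Ref: bottleneck 3, flow now 29.
Augment Well→r2→r6→Ref: bottleneck 1, flow now 30.
Augment Well→r4→r6→Ref: bottleneck 2, flow now 32.
No augmenting path remains; maximum flow = 32.
In the residual graph, reachable from Well: {Well, r2, r4, r5, r6, r7}.
Min-cut edges: Well→Ref (13), r2→Ref (13), r6→Ref (6); capacity 13 + 13 + 6 = 32.
This cut is saturated, so no flow can exceed 32.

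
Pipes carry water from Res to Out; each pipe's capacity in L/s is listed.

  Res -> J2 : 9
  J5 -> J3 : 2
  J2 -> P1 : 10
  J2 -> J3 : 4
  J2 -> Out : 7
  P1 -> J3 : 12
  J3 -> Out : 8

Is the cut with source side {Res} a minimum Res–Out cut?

Yes — it is a minimum cut (capacity 9).

Given cut capacity: 9 = 9.
Augment Res→J2→Out: bottleneck 7, flow now 7.
Augment Res→J2→J3→Out: bottleneck 2, flow now 9.
No augmenting path remains; maximum flow = 9.
Cut capacity 9 equals the max flow, so it is a minimum cut.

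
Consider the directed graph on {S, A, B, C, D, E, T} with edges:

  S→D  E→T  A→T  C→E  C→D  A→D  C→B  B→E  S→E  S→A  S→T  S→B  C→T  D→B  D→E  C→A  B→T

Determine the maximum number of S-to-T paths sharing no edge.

Assign every edge capacity 1; by Menger, the answer equals the max flow.
Path S→T (+1); total 1.
Path S→A→T (+1); total 2.
Path S→B→T (+1); total 3.
Path S→E→T (+1); total 4.
No residual S→T path; max flow = 4.
Certifying cut of size 4: {B→T, E→T, S→A, S→T}.

4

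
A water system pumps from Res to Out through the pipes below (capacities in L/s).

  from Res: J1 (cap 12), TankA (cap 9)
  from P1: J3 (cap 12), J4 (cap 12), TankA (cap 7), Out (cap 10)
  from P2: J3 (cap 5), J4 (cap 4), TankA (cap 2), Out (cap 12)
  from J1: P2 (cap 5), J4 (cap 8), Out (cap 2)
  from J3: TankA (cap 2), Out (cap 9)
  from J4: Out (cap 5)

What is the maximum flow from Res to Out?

Augment Res→J1→Out: bottleneck 2, flow now 2.
Augment Res→J1→P2→Out: bottleneck 5, flow now 7.
Augment Res→J1→J4→Out: bottleneck 5, flow now 12.
No augmenting path remains; maximum flow = 12.
In the residual graph, reachable from Res: {Res, TankA}.
Min-cut edges: Res→J1 (12); capacity 12 = 12.
This cut is saturated, so no flow can exceed 12.

12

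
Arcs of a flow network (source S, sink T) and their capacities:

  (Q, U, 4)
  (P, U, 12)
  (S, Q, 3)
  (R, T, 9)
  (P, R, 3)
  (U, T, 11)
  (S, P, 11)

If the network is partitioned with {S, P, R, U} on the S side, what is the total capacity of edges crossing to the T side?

23

Edges leaving {S, P, R, U}: S→Q (3), R→T (9), U→T (11).
Cut capacity = 3 + 9 + 11 = 23.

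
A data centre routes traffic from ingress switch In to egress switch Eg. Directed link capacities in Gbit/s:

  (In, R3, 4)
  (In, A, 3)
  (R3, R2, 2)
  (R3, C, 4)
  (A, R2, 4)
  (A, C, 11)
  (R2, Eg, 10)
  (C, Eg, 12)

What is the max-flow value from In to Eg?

7

Augment In→R3→R2→Eg: bottleneck 2, flow now 2.
Augment In→R3→C→Eg: bottleneck 2, flow now 4.
Augment In→A→R2→Eg: bottleneck 3, flow now 7.
No augmenting path remains; maximum flow = 7.
In the residual graph, reachable from In: {In}.
Min-cut edges: In→R3 (4), In→A (3); capacity 4 + 3 = 7.
This cut is saturated, so no flow can exceed 7.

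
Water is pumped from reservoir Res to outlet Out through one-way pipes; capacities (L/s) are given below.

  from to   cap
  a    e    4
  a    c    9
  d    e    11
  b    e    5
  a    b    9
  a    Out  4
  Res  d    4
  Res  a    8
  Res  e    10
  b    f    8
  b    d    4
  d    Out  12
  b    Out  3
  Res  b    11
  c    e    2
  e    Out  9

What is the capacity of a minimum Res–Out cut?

Augment Res→a→Out: bottleneck 4, flow now 4.
Augment Res→b→Out: bottleneck 3, flow now 7.
Augment Res→d→Out: bottleneck 4, flow now 11.
Augment Res→e→Out: bottleneck 9, flow now 20.
Augment Res→b→d→Out: bottleneck 4, flow now 24.
No augmenting path remains; maximum flow = 24.
By max-flow min-cut, the minimum cut capacity equals the max flow.
In the residual graph, reachable from Res: {Res, a, b, c, e, f}.
Min-cut edges: Res→d (4), a→Out (4), b→d (4), b→Out (3), e→Out (9); capacity 4 + 4 + 4 + 3 + 9 = 24.

24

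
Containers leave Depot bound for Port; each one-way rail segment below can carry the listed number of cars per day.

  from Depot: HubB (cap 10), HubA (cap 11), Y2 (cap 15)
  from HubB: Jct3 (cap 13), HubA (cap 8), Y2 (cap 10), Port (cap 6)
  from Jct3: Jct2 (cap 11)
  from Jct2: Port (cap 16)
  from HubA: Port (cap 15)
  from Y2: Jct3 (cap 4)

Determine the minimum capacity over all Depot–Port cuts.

25

Augment Depot→HubB→Port: bottleneck 6, flow now 6.
Augment Depot→HubA→Port: bottleneck 11, flow now 17.
Augment Depot→HubB→HubA→Port: bottleneck 4, flow now 21.
Augment Depot→Y2→Jct3→Jct2→Port: bottleneck 4, flow now 25.
No augmenting path remains; maximum flow = 25.
By max-flow min-cut, the minimum cut capacity equals the max flow.
In the residual graph, reachable from Depot: {Depot, Y2}.
Min-cut edges: Depot→HubB (10), Depot→HubA (11), Y2→Jct3 (4); capacity 10 + 11 + 4 = 25.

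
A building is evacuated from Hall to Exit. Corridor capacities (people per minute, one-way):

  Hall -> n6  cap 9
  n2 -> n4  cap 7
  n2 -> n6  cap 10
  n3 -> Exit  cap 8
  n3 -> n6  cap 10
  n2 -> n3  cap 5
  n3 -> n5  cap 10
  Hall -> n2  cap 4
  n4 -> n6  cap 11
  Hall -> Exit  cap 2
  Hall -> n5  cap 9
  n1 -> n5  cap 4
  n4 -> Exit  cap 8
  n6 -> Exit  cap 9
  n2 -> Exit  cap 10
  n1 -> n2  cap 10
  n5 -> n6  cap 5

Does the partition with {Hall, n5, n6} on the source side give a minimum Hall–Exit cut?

Yes — it is a minimum cut (capacity 15).

Given cut capacity: 4 + 2 + 9 = 15.
Augment Hall→Exit: bottleneck 2, flow now 2.
Augment Hall→n2→Exit: bottleneck 4, flow now 6.
Augment Hall→n6→Exit: bottleneck 9, flow now 15.
No augmenting path remains; maximum flow = 15.
Cut capacity 15 equals the max flow, so it is a minimum cut.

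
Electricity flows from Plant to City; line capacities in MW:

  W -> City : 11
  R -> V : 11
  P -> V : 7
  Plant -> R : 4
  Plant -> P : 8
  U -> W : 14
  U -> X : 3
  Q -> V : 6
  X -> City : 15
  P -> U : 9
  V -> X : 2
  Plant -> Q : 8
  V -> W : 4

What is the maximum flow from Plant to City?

14

Augment Plant→P→U→W→City: bottleneck 8, flow now 8.
Augment Plant→Q→V→W→City: bottleneck 3, flow now 11.
Augment Plant→Q→V→X→City: bottleneck 2, flow now 13.
Augment Plant→Q→V→W→U→X→City: bottleneck 1, flow now 14. (uses reverse residual edge)
No augmenting path remains; maximum flow = 14.
In the residual graph, reachable from Plant: {Plant, Q, R, V}.
Min-cut edges: Plant→P (8), V→W (4), V→X (2); capacity 8 + 4 + 2 = 14.
This cut is saturated, so no flow can exceed 14.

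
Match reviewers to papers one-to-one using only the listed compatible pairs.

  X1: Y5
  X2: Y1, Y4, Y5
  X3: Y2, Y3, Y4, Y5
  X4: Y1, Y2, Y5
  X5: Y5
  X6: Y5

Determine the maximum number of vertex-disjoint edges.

4

Unit-capacity flow: source→left, listed edges, right→sink; max matching = max flow.
Augmenting path X1→Y5 (+1); matched 1.
Augmenting path X2→Y1 (+1); matched 2.
Augmenting path X3→Y2 (+1); matched 3.
Augmenting path X4→Y1→X2→Y4 (+1); matched 4.
No augmenting path remains; maximum matching = 4.
König certificate: {X2, X3, X4, Y5} is a vertex cover of size 4 (every listed pair touches it), so no matching can be larger.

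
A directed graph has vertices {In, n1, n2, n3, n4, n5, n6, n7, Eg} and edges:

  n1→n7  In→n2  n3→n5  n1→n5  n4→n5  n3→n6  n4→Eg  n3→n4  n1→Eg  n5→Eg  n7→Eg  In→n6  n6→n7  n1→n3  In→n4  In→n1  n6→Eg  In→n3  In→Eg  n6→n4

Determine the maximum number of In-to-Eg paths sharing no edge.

Assign every edge capacity 1; by Menger, the answer equals the max flow.
Path In→Eg (+1); total 1.
Path In→n1→Eg (+1); total 2.
Path In→n4→Eg (+1); total 3.
Path In→n6→Eg (+1); total 4.
Path In→n3→n5→Eg (+1); total 5.
No residual In→Eg path; max flow = 5.
Certifying cut of size 5: {In→Eg, In→n1, In→n3, In→n4, In→n6}.

5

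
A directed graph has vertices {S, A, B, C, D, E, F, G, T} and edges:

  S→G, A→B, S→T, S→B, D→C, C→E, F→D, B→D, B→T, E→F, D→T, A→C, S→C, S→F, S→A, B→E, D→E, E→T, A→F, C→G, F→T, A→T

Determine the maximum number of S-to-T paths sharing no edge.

5

Assign every edge capacity 1; by Menger, the answer equals the max flow.
Path S→T (+1); total 1.
Path S→A→T (+1); total 2.
Path S→B→T (+1); total 3.
Path S→F→T (+1); total 4.
Path S→C→E→T (+1); total 5.
No residual S→T path; max flow = 5.
Certifying cut of size 5: {S→A, S→B, S→C, S→F, S→T}.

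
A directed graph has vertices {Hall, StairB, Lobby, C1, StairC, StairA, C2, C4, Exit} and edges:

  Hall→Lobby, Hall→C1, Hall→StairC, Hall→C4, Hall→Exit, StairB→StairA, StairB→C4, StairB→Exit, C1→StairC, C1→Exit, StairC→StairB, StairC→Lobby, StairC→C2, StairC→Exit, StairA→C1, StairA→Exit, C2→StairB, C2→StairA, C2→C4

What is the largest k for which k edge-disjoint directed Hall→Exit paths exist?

3

Assign every edge capacity 1; by Menger, the answer equals the max flow.
Path Hall→Exit (+1); total 1.
Path Hall→C1→Exit (+1); total 2.
Path Hall→StairC→Exit (+1); total 3.
No residual Hall→Exit path; max flow = 3.
Certifying cut of size 3: {Hall→C1, Hall→Exit, Hall→StairC}.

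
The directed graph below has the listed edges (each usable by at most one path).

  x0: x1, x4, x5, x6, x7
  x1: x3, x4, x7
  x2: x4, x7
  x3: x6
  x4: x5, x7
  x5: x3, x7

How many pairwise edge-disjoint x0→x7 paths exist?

4

Assign every edge capacity 1; by Menger, the answer equals the max flow.
Path x0→x7 (+1); total 1.
Path x0→x1→x7 (+1); total 2.
Path x0→x4→x7 (+1); total 3.
Path x0→x5→x7 (+1); total 4.
No residual x0→x7 path; max flow = 4.
Certifying cut of size 4: {x0→x1, x0→x4, x0→x5, x0→x7}.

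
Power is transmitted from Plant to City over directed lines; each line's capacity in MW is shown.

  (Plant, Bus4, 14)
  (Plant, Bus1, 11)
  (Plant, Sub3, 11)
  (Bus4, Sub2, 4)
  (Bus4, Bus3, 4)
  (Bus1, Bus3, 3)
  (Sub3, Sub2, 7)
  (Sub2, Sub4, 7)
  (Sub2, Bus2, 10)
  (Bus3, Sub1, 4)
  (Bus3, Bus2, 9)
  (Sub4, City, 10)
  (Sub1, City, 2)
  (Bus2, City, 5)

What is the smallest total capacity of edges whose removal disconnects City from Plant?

14

Augment Plant→Bus4→Sub2→Sub4→City: bottleneck 4, flow now 4.
Augment Plant→Bus4→Bus3→Sub1→City: bottleneck 2, flow now 6.
Augment Plant→Bus4→Bus3→Bus2→City: bottleneck 2, flow now 8.
Augment Plant→Bus1→Bus3→Bus2→City: bottleneck 3, flow now 11.
Augment Plant→Sub3→Sub2→Sub4→City: bottleneck 3, flow now 14.
No augmenting path remains; maximum flow = 14.
By max-flow min-cut, the minimum cut capacity equals the max flow.
In the residual graph, reachable from Plant: {Plant, Bus4, Bus1, Sub3, Sub2, Bus3, Sub1, Bus2}.
Min-cut edges: Sub2→Sub4 (7), Sub1→City (2), Bus2→City (5); capacity 7 + 2 + 5 = 14.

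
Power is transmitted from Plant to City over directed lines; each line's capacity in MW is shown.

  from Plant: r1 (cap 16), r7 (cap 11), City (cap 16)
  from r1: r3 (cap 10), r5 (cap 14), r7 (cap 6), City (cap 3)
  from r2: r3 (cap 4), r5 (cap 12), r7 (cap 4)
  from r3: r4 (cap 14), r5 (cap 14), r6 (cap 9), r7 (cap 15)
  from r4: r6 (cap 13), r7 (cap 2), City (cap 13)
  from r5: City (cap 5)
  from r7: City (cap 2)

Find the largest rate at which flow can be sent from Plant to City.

Augment Plant→City: bottleneck 16, flow now 16.
Augment Plant→r1→City: bottleneck 3, flow now 19.
Augment Plant→r7→City: bottleneck 2, flow now 21.
Augment Plant→r1→r5→City: bottleneck 5, flow now 26.
Augment Plant→r1→r3→r4→City: bottleneck 8, flow now 34.
No augmenting path remains; maximum flow = 34.
In the residual graph, reachable from Plant: {Plant, r7}.
Min-cut edges: Plant→r1 (16), Plant→City (16), r7→City (2); capacity 16 + 16 + 2 = 34.
This cut is saturated, so no flow can exceed 34.

34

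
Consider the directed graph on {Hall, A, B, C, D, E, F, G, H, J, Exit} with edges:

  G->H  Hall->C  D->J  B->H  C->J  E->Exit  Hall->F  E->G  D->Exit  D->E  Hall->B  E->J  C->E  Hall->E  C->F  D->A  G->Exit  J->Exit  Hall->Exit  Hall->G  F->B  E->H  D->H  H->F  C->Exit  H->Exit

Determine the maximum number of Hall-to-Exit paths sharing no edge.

5

Assign every edge capacity 1; by Menger, the answer equals the max flow.
Path Hall→Exit (+1); total 1.
Path Hall→C→Exit (+1); total 2.
Path Hall→E→Exit (+1); total 3.
Path Hall→G→Exit (+1); total 4.
Path Hall→B→H→Exit (+1); total 5.
No residual Hall→Exit path; max flow = 5.
Certifying cut of size 5: {B→H, Hall→C, Hall→E, Hall→Exit, Hall→G}.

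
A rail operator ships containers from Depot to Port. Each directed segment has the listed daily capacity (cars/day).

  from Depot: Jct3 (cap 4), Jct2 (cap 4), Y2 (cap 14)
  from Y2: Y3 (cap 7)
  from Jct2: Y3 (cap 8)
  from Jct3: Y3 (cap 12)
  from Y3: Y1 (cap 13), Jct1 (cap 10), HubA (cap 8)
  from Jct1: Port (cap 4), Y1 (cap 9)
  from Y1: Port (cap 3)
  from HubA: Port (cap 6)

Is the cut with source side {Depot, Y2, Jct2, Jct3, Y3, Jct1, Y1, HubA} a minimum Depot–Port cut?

Given cut capacity: 4 + 3 + 6 = 13.
Augment Depot→Y2→Y3→Jct1→Port: bottleneck 4, flow now 4.
Augment Depot→Y2→Y3→Y1→Port: bottleneck 3, flow now 7.
Augment Depot→Jct2→Y3→HubA→Port: bottleneck 4, flow now 11.
Augment Depot→Jct3→Y3→HubA→Port: bottleneck 2, flow now 13.
No augmenting path remains; maximum flow = 13.
Cut capacity 13 equals the max flow, so it is a minimum cut.

Yes — it is a minimum cut (capacity 13).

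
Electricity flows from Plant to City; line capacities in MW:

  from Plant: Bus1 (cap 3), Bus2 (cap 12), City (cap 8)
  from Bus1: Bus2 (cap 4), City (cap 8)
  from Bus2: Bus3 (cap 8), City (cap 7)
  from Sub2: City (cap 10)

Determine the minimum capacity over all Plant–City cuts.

18

Augment Plant→City: bottleneck 8, flow now 8.
Augment Plant→Bus1→City: bottleneck 3, flow now 11.
Augment Plant→Bus2→City: bottleneck 7, flow now 18.
No augmenting path remains; maximum flow = 18.
By max-flow min-cut, the minimum cut capacity equals the max flow.
In the residual graph, reachable from Plant: {Plant, Bus2, Bus3}.
Min-cut edges: Plant→Bus1 (3), Plant→City (8), Bus2→City (7); capacity 3 + 8 + 7 = 18.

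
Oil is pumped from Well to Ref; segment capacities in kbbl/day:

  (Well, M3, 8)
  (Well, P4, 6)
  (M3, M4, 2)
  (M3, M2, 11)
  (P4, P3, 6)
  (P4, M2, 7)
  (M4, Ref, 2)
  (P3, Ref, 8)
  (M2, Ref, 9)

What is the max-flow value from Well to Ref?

Augment Well→M3→M4→Ref: bottleneck 2, flow now 2.
Augment Well→M3→M2→Ref: bottleneck 6, flow now 8.
Augment Well→P4→P3→Ref: bottleneck 6, flow now 14.
No augmenting path remains; maximum flow = 14.
In the residual graph, reachable from Well: {Well}.
Min-cut edges: Well→M3 (8), Well→P4 (6); capacity 8 + 6 = 14.
This cut is saturated, so no flow can exceed 14.

14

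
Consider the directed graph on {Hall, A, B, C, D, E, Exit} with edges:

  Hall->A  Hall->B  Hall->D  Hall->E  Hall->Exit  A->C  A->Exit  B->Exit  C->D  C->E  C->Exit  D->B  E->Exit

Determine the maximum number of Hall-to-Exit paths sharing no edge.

Assign every edge capacity 1; by Menger, the answer equals the max flow.
Path Hall→Exit (+1); total 1.
Path Hall→A→Exit (+1); total 2.
Path Hall→B→Exit (+1); total 3.
Path Hall→E→Exit (+1); total 4.
No residual Hall→Exit path; max flow = 4.
Certifying cut of size 4: {B→Exit, Hall→A, Hall→E, Hall→Exit}.

4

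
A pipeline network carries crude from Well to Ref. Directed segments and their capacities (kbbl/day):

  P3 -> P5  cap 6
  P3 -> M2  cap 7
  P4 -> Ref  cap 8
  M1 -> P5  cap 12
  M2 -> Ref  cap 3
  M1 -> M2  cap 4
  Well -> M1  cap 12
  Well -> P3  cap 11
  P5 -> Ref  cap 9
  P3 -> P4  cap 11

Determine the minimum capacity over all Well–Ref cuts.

Augment Well→M1→M2→Ref: bottleneck 3, flow now 3.
Augment Well→M1→P5→Ref: bottleneck 9, flow now 12.
Augment Well→P3→P4→Ref: bottleneck 8, flow now 20.
No augmenting path remains; maximum flow = 20.
By max-flow min-cut, the minimum cut capacity equals the max flow.
In the residual graph, reachable from Well: {Well, M1, P3, M2, P4, P5}.
Min-cut edges: M2→Ref (3), P4→Ref (8), P5→Ref (9); capacity 3 + 8 + 9 = 20.

20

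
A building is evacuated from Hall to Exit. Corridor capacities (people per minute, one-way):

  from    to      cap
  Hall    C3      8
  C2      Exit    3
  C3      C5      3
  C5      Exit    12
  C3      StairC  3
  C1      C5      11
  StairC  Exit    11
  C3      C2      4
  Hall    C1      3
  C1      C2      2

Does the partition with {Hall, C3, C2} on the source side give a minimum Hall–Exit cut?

No — its capacity is 12, but the minimum cut has capacity 11.

Given cut capacity: 3 + 3 + 3 + 3 = 12.
Augment Hall→C3→StairC→Exit: bottleneck 3, flow now 3.
Augment Hall→C3→C5→Exit: bottleneck 3, flow now 6.
Augment Hall→C3→C2→Exit: bottleneck 2, flow now 8.
Augment Hall→C1→C5→Exit: bottleneck 3, flow now 11.
No augmenting path remains; maximum flow = 11.
In the residual graph, reachable from Hall: {Hall}.
Min-cut edges: Hall→C3 (8), Hall→C1 (3); capacity 8 + 3 = 11.
Cut capacity 12 exceeds the max flow 11, so it is not minimum.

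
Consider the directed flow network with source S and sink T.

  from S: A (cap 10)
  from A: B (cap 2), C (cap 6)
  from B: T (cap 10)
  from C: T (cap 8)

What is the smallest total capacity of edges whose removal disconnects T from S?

8

Augment S→A→B→T: bottleneck 2, flow now 2.
Augment S→A→C→T: bottleneck 6, flow now 8.
No augmenting path remains; maximum flow = 8.
By max-flow min-cut, the minimum cut capacity equals the max flow.
In the residual graph, reachable from S: {S, A}.
Min-cut edges: A→B (2), A→C (6); capacity 2 + 6 = 8.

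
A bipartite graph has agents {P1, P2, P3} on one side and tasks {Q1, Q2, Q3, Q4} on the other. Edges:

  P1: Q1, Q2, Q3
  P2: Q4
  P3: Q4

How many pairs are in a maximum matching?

2

Unit-capacity flow: source→left, listed edges, right→sink; max matching = max flow.
Augmenting path P1→Q1 (+1); matched 1.
Augmenting path P2→Q4 (+1); matched 2.
No augmenting path remains; maximum matching = 2.
König certificate: {P1, Q4} is a vertex cover of size 2 (every listed pair touches it), so no matching can be larger.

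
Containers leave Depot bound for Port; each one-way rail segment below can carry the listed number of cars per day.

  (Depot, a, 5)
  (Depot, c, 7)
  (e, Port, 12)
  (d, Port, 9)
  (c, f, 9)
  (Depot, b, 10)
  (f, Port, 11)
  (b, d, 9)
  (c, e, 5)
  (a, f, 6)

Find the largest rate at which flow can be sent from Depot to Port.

21

Augment Depot→a→f→Port: bottleneck 5, flow now 5.
Augment Depot→b→d→Port: bottleneck 9, flow now 14.
Augment Depot→c→e→Port: bottleneck 5, flow now 19.
Augment Depot→c→f→Port: bottleneck 2, flow now 21.
No augmenting path remains; maximum flow = 21.
In the residual graph, reachable from Depot: {Depot, b}.
Min-cut edges: Depot→a (5), Depot→c (7), b→d (9); capacity 5 + 7 + 9 = 21.
This cut is saturated, so no flow can exceed 21.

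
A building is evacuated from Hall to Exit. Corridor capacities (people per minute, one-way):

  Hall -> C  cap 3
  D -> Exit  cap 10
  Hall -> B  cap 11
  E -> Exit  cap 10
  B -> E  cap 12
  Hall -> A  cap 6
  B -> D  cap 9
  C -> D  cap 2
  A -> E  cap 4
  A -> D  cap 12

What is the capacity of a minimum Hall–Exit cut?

Augment Hall→A→D→Exit: bottleneck 6, flow now 6.
Augment Hall→B→D→Exit: bottleneck 4, flow now 10.
Augment Hall→B→E→Exit: bottleneck 7, flow now 17.
Augment Hall→C→D→A→E→Exit: bottleneck 2, flow now 19. (uses reverse residual edge)
No augmenting path remains; maximum flow = 19.
By max-flow min-cut, the minimum cut capacity equals the max flow.
In the residual graph, reachable from Hall: {Hall, C}.
Min-cut edges: Hall→A (6), Hall→B (11), C→D (2); capacity 6 + 11 + 2 = 19.

19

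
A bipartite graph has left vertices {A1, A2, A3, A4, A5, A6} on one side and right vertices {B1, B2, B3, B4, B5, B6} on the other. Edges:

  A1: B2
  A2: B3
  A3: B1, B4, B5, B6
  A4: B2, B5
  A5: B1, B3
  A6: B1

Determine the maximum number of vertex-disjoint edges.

Unit-capacity flow: source→left, listed edges, right→sink; max matching = max flow.
Augmenting path A1→B2 (+1); matched 1.
Augmenting path A2→B3 (+1); matched 2.
Augmenting path A3→B1 (+1); matched 3.
Augmenting path A4→B5 (+1); matched 4.
Augmenting path A5→B1→A3→B4 (+1); matched 5.
No augmenting path remains; maximum matching = 5.
König certificate: {A1, A3, A4, B1, B3} is a vertex cover of size 5 (every listed pair touches it), so no matching can be larger.

5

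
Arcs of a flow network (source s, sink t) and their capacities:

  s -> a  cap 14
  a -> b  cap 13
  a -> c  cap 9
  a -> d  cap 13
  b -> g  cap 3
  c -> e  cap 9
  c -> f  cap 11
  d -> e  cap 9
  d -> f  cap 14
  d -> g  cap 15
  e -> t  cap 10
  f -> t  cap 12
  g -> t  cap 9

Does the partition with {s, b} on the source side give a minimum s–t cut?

No — its capacity is 17, but the minimum cut has capacity 14.

Given cut capacity: 14 + 3 = 17.
Augment s→a→b→g→t: bottleneck 3, flow now 3.
Augment s→a→c→e→t: bottleneck 9, flow now 12.
Augment s→a→d→e→t: bottleneck 1, flow now 13.
Augment s→a→d→f→t: bottleneck 1, flow now 14.
No augmenting path remains; maximum flow = 14.
In the residual graph, reachable from s: {s}.
Min-cut edges: s→a (14); capacity 14 = 14.
Cut capacity 17 exceeds the max flow 14, so it is not minimum.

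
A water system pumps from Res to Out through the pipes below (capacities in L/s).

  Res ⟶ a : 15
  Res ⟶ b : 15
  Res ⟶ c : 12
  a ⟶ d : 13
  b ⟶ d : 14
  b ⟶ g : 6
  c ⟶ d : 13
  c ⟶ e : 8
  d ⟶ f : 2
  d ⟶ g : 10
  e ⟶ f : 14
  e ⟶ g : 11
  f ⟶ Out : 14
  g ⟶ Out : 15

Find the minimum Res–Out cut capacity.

25

Augment Res→b→g→Out: bottleneck 6, flow now 6.
Augment Res→a→d→f→Out: bottleneck 2, flow now 8.
Augment Res→a→d→g→Out: bottleneck 9, flow now 17.
Augment Res→c→e→f→Out: bottleneck 8, flow now 25.
No augmenting path remains; maximum flow = 25.
By max-flow min-cut, the minimum cut capacity equals the max flow.
In the residual graph, reachable from Res: {Res, a, b, c, d, g}.
Min-cut edges: c→e (8), d→f (2), g→Out (15); capacity 8 + 2 + 15 = 25.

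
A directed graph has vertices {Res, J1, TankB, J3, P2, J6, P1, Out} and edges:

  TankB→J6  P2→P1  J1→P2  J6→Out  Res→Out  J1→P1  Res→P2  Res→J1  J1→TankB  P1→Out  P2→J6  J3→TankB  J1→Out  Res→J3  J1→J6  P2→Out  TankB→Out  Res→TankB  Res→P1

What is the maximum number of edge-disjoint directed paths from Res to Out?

6

Assign every edge capacity 1; by Menger, the answer equals the max flow.
Path Res→Out (+1); total 1.
Path Res→J1→Out (+1); total 2.
Path Res→TankB→Out (+1); total 3.
Path Res→P2→Out (+1); total 4.
Path Res→P1→Out (+1); total 5.
Path Res→J3→TankB→J6→Out (+1); total 6.
No residual Res→Out path; max flow = 6.
Certifying cut of size 6: {Res→J1, Res→J3, Res→Out, Res→P1, Res→P2, Res→TankB}.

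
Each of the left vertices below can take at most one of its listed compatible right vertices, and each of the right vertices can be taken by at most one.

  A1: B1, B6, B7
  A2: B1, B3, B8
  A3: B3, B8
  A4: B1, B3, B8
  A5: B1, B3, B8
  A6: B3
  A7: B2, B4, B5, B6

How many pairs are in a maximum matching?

Unit-capacity flow: source→left, listed edges, right→sink; max matching = max flow.
Augmenting path A1→B1 (+1); matched 1.
Augmenting path A2→B3 (+1); matched 2.
Augmenting path A3→B8 (+1); matched 3.
Augmenting path A7→B2 (+1); matched 4.
Augmenting path A4→B1→A1→B6 (+1); matched 5.
No augmenting path remains; maximum matching = 5.
König certificate: {A1, A7, B1, B3, B8} is a vertex cover of size 5 (every listed pair touches it), so no matching can be larger.

5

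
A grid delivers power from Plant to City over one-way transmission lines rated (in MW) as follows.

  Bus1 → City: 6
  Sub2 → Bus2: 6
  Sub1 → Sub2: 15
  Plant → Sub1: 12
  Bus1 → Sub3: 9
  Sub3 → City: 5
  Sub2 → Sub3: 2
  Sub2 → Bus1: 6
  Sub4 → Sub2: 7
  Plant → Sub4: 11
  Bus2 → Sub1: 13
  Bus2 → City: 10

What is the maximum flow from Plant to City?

Augment Plant→Sub1→Sub2→Bus2→City: bottleneck 6, flow now 6.
Augment Plant→Sub1→Sub2→Sub3→City: bottleneck 2, flow now 8.
Augment Plant→Sub1→Sub2→Bus1→City: bottleneck 4, flow now 12.
Augment Plant→Sub4→Sub2→Bus1→City: bottleneck 2, flow now 14.
No augmenting path remains; maximum flow = 14.
In the residual graph, reachable from Plant: {Plant, Sub1, Sub4, Sub2}.
Min-cut edges: Sub2→Bus2 (6), Sub2→Sub3 (2), Sub2→Bus1 (6); capacity 6 + 2 + 6 = 14.
This cut is saturated, so no flow can exceed 14.

14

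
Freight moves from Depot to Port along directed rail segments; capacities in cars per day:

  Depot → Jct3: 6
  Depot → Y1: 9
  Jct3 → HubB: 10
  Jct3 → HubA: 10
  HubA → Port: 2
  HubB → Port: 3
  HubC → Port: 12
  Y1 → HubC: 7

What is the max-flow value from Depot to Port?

12

Augment Depot→Jct3→HubB→Port: bottleneck 3, flow now 3.
Augment Depot→Jct3→HubA→Port: bottleneck 2, flow now 5.
Augment Depot→Y1→HubC→Port: bottleneck 7, flow now 12.
No augmenting path remains; maximum flow = 12.
In the residual graph, reachable from Depot: {Depot, Jct3, Y1, HubB, HubA}.
Min-cut edges: Y1→HubC (7), HubB→Port (3), HubA→Port (2); capacity 7 + 3 + 2 = 12.
This cut is saturated, so no flow can exceed 12.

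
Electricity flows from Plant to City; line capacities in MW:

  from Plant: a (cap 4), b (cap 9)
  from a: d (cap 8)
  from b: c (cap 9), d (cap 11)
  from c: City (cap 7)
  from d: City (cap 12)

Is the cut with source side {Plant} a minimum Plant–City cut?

Given cut capacity: 4 + 9 = 13.
Augment Plant→a→d→City: bottleneck 4, flow now 4.
Augment Plant→b→c→City: bottleneck 7, flow now 11.
Augment Plant→b→d→City: bottleneck 2, flow now 13.
No augmenting path remains; maximum flow = 13.
Cut capacity 13 equals the max flow, so it is a minimum cut.

Yes — it is a minimum cut (capacity 13).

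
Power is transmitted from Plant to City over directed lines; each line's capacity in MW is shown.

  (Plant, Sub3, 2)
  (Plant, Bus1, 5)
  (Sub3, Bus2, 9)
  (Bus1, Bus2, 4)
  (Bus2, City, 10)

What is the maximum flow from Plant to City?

Augment Plant→Sub3→Bus2→City: bottleneck 2, flow now 2.
Augment Plant→Bus1→Bus2→City: bottleneck 4, flow now 6.
No augmenting path remains; maximum flow = 6.
In the residual graph, reachable from Plant: {Plant, Bus1}.
Min-cut edges: Plant→Sub3 (2), Bus1→Bus2 (4); capacity 2 + 4 = 6.
This cut is saturated, so no flow can exceed 6.

6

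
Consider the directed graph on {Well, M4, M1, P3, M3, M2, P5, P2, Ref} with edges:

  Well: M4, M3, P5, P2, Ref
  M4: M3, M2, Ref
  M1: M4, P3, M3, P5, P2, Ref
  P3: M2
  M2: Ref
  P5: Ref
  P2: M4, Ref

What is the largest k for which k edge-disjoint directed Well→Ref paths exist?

Assign every edge capacity 1; by Menger, the answer equals the max flow.
Path Well→Ref (+1); total 1.
Path Well→M4→Ref (+1); total 2.
Path Well→P5→Ref (+1); total 3.
Path Well→P2→Ref (+1); total 4.
No residual Well→Ref path; max flow = 4.
Certifying cut of size 4: {Well→M4, Well→P2, Well→P5, Well→Ref}.

4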